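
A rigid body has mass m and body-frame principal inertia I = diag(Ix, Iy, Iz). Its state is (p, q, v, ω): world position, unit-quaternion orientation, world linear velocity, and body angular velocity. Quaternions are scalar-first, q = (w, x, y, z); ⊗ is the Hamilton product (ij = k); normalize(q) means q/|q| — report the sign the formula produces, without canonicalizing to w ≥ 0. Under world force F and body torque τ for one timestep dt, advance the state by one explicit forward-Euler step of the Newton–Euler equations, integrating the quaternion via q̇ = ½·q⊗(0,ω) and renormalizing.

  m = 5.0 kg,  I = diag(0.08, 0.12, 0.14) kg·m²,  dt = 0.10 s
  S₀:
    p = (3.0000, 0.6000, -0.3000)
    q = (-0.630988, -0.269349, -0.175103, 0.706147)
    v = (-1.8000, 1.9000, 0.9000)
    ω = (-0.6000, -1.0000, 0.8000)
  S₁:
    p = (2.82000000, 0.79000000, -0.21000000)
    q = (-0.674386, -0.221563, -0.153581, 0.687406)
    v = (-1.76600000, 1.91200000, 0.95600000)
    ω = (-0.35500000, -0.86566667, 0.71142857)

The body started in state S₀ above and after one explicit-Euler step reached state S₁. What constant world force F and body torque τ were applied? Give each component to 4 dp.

F = (1.7000, 0.6000, 2.8000)
τ = (0.1800, 0.1900, -0.1000)

rate change Δω = (0.24500000, 0.13433333, -0.08857143)
gyro term ω₀×Iω₀ = (-0.0160, 0.0288, 0.0240)
τ = I·(Δω/dt) + ω₀×(Iω₀) = (0.1800, 0.1900, -0.1000)
velocity change Δv = (0.03400000, 0.01200000, 0.05600000)
F = m·Δv/dt = (1.7000, 0.6000, 2.8000)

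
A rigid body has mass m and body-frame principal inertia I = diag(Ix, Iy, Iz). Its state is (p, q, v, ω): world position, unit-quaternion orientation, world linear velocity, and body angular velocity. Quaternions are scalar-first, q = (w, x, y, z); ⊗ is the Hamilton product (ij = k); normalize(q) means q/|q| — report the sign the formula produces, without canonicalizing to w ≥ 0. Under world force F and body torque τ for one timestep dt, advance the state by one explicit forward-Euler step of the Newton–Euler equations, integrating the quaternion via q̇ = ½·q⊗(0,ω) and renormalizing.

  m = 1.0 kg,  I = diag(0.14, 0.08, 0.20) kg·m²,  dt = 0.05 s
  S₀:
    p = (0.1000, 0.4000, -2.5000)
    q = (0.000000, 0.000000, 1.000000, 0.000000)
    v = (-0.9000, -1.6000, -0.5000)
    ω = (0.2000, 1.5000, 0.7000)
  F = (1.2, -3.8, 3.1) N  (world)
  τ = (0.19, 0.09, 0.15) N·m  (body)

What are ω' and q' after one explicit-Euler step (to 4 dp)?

ω' = (0.2229, 1.5615, 0.7420)
q' = (-0.0375, 0.0175, 0.9991, -0.0050)

angular accel α = (0.4571, 1.2300, 0.8400)
ω + α·dt = (0.2229, 1.5615, 0.7420)
Hamilton product q⊗(0,ω) = (-1.5000000, 0.7000000, 0.0000000, -0.2000000)
q + ½dt·q⊗(0,ω), renormalized = (-0.0375, 0.0175, 0.9991, -0.0050)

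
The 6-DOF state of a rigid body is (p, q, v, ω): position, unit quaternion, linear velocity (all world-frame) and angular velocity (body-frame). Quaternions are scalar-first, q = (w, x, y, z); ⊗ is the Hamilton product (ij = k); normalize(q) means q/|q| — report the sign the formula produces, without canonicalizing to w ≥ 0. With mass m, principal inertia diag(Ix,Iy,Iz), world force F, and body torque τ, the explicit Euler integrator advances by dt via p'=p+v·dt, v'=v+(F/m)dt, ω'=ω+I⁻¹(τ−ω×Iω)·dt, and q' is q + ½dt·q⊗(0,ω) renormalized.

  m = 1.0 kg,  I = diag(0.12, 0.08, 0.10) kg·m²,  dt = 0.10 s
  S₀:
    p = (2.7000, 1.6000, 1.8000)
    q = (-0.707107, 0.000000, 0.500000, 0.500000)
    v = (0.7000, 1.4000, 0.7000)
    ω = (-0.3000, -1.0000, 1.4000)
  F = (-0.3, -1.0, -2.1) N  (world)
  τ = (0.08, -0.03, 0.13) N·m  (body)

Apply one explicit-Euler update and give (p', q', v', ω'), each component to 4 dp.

p' = (2.7700, 1.7400, 1.8700)
q' = (-0.7144, 0.0703, 0.5259, 0.4563)
v' = (0.6700, 1.3000, 0.4900)
ω' = (-0.2100, -1.0270, 1.5420)

precession coupling ω×(Iω) = (-0.0280, -0.0084, -0.0120)
(τ − ω×Iω)/I = (0.9000, -0.2700, 1.4200)
new body rate ω' = (-0.2100, -1.0270, 1.5420)
q⊗(0,ω) = (-0.2000000, 1.4121321, 0.5571070, -0.8399498)
updated quaternion q' = (-0.7144, 0.0703, 0.5259, 0.4563)
a = (-0.3000, -1.0000, -2.1000)
p + v·dt = (2.7700, 1.7400, 1.8700)
new velocity v' = (0.6700, 1.3000, 0.4900)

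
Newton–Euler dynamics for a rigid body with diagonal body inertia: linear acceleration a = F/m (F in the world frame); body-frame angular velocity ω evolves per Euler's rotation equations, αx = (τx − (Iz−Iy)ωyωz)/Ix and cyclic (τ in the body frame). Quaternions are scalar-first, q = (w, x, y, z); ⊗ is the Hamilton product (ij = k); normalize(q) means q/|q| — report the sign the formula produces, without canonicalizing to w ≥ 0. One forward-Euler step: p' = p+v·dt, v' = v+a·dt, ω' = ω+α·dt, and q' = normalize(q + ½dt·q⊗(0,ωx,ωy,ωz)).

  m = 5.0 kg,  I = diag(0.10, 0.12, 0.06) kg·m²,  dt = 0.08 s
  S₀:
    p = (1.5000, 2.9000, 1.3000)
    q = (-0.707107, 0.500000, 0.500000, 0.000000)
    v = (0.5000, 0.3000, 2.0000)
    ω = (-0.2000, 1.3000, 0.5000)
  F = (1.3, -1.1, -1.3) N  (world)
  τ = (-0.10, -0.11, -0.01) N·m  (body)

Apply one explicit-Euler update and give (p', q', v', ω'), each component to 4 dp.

p' = (1.5400, 2.9240, 1.4600)
q' = (-0.7280, 0.5148, 0.4525, 0.0158)
v' = (0.5208, 0.2824, 1.9792)
ω' = (-0.2488, 1.2293, 0.4936)

(τ − ω×Iω)/I = (-0.6100, -0.8833, -0.0800)
ω + α·dt = (-0.2488, 1.2293, 0.4936)
2q̇ = q⊗(0,ω) = (-0.5500000, 0.3914214, -1.1692391, 0.3964465)
updated quaternion q' = (-0.7280, 0.5148, 0.4525, 0.0158)
linear accel F/m = (0.2600, -0.2200, -0.2600)
new position p' = (1.5400, 2.9240, 1.4600)
v' = v + a·dt = (0.5208, 0.2824, 1.9792)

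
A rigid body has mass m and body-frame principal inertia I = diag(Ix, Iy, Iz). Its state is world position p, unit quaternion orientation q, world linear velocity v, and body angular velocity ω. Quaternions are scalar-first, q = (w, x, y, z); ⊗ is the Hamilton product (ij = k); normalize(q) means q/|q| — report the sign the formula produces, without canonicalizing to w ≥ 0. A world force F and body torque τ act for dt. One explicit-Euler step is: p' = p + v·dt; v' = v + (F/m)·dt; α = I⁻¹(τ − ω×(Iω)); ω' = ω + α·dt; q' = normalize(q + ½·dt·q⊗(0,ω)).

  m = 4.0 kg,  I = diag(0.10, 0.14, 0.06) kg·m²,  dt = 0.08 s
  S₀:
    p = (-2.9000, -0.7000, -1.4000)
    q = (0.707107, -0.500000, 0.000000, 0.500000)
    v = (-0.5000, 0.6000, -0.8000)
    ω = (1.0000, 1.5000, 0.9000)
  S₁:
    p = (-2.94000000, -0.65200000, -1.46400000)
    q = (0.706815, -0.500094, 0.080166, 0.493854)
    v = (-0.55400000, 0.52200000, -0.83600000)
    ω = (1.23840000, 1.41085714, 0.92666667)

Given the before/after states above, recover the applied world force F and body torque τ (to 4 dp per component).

F = (-2.7000, -3.9000, -1.8000)
τ = (0.1900, -0.1200, 0.0800)

ω₁ − ω₀ = (0.23840000, -0.08914286, 0.02666667)
precession coupling = (-0.1080, 0.0360, 0.0600)
applied torque τ = (0.1900, -0.1200, 0.0800)
v₁ − v₀ = (-0.05400000, -0.07800000, -0.03600000)
applied force F = (-2.7000, -3.9000, -1.8000)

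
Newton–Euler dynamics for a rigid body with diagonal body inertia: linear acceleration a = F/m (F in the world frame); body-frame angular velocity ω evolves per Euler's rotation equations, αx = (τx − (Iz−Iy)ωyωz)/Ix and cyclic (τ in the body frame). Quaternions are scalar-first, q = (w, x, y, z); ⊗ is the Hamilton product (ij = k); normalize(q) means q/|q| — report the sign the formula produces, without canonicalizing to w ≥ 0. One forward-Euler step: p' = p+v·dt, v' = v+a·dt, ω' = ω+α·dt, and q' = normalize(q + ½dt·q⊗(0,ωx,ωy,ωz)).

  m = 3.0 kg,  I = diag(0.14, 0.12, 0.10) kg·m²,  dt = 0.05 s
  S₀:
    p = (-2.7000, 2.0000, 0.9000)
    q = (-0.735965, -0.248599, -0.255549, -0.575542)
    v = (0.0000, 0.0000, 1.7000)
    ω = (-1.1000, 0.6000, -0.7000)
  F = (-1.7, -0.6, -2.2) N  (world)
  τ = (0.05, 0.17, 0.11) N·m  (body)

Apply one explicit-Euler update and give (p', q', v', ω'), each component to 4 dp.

p' = (-2.7000, 2.0000, 0.9850)
q' = (-0.7486, -0.2151, -0.2549, -0.5731)
v' = (-0.0283, -0.0100, 1.6633)
ω' = (-1.0851, 0.6580, -0.6516)

gyro term ω×Iω = (0.0084, 0.0308, 0.0132)
angular accel α = (0.2971, 1.1600, 0.9680)
ω + α·dt = (-1.0851, 0.6580, -0.6516)
q⊗(0,ω) = (-0.5230089, 1.3337710, 0.0174979, 0.0849122)
updated quaternion q' = (-0.7486, -0.2151, -0.2549, -0.5731)
a = (-0.5667, -0.2000, -0.7333)
new position p' = (-2.7000, 2.0000, 0.9850)
new velocity v' = (-0.0283, -0.0100, 1.6633)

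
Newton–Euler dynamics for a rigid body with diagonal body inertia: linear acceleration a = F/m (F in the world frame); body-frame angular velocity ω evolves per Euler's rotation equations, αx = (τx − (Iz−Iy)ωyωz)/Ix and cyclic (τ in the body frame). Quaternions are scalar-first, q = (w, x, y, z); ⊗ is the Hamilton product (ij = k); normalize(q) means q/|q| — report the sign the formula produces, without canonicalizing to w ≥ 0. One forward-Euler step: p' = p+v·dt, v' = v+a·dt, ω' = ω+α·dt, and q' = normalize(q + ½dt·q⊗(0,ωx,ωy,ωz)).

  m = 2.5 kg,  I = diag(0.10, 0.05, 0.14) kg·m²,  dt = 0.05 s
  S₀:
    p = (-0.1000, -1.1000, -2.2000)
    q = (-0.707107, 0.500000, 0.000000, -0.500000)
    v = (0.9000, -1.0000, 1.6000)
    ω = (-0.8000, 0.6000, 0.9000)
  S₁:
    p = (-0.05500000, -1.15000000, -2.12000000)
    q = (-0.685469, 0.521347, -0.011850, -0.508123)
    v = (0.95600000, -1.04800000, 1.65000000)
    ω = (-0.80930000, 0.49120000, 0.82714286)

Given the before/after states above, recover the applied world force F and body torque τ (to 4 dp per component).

F = (2.8000, -2.4000, 2.5000)
τ = (0.0300, -0.0800, -0.1800)

Δv = v₁−v₀ = (0.05600000, -0.04800000, 0.05000000)
m·(v₁−v₀)/dt = (2.8000, -2.4000, 2.5000)
Δω = ω₁−ω₀ = (-0.00930000, -0.10880000, -0.07285714)
gyro term ω₀×Iω₀ = (0.0486, 0.0288, 0.0240)
I·α + gyro = (0.0300, -0.0800, -0.1800)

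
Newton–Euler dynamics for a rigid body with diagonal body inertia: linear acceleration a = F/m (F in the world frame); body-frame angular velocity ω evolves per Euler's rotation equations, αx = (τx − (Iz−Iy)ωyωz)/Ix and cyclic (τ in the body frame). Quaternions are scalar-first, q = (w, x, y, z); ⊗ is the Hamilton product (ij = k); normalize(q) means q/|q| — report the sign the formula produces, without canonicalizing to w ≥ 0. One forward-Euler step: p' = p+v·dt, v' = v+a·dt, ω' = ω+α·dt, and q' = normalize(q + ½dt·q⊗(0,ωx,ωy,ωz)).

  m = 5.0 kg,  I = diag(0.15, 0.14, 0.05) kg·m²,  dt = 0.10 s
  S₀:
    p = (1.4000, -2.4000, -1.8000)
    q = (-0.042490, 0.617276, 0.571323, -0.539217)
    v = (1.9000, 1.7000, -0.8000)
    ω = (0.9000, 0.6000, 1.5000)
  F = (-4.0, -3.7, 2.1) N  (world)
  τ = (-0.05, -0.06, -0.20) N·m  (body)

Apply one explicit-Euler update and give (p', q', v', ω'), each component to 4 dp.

p' = (1.5900, -2.2300, -1.8800)
q' = (-0.0468, 0.6715, 0.4974, -0.5473)
v' = (1.8200, 1.6260, -0.7580)
ω' = (0.9207, 0.4607, 1.1108)

angular accel α = (0.2067, -1.3929, -3.8920)
ω' = ω + α·dt = (0.9207, 0.4607, 1.1108)
Hamilton product q⊗(0,ω) = (-0.0895167, 1.1422737, -1.4367033, -0.2075601)
q' = normalize(q + ½dt·q⊗(0,ω)) = (-0.0468, 0.6715, 0.4974, -0.5473)
p' = p + v·dt = (1.5900, -2.2300, -1.8800)
v + (F/m)dt = (1.8200, 1.6260, -0.7580)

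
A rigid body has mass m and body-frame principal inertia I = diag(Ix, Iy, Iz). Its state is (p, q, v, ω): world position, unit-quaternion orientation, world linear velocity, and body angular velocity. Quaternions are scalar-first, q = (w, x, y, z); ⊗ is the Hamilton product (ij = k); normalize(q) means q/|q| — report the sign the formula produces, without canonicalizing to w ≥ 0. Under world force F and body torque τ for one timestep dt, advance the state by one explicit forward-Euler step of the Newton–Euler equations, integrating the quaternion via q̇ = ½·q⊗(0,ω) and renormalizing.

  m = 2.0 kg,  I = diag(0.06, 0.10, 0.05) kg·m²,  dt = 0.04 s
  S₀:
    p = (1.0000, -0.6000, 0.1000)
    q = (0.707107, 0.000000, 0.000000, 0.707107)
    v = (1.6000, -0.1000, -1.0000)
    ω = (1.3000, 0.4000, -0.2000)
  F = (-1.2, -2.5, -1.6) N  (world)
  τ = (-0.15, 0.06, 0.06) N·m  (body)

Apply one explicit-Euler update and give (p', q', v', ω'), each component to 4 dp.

p' = (1.0640, -0.6040, 0.0600)
q' = (0.7097, 0.0127, 0.0240, 0.7040)
v' = (1.5760, -0.1500, -1.0320)
ω' = (1.1973, 0.4250, -0.1686)

ω×(Iω) gyroscopic = (0.0040, -0.0026, 0.0208)
α = I⁻¹(τ − ω×Iω) = (-2.5667, 0.6260, 0.7840)
ω + α·dt = (1.1973, 0.4250, -0.1686)
Hamilton product q⊗(0,ω) = (0.1414214, 0.6363963, 1.2020819, -0.1414214)
updated quaternion q' = (0.7097, 0.0127, 0.0240, 0.7040)
p' = p + v·dt = (1.0640, -0.6040, 0.0600)
v' = v + a·dt = (1.5760, -0.1500, -1.0320)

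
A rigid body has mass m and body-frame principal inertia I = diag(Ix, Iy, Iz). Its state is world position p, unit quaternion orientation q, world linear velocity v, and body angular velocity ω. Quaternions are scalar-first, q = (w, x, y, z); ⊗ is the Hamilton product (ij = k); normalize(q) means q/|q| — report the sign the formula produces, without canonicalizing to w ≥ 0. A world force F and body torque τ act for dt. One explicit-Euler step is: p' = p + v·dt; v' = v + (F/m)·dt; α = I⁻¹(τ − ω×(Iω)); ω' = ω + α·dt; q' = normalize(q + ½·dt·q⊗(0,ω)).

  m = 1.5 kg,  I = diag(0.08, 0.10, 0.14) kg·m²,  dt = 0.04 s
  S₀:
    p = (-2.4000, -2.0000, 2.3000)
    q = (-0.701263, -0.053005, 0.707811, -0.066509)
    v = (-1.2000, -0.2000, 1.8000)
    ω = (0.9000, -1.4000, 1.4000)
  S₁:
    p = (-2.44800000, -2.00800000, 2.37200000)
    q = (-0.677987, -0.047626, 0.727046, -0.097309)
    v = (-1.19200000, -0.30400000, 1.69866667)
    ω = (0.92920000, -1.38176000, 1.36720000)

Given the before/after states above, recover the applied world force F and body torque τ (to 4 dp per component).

F = (0.3000, -3.9000, -3.8000)
τ = (-0.0200, -0.0300, -0.1400)

rate change Δω = (0.02920000, 0.01824000, -0.03280000)
ω₀×(Iω₀) = (-0.0784, -0.0756, -0.0252)
I·α + gyro = (-0.0200, -0.0300, -0.1400)
v₁ − v₀ = (0.00800000, -0.10400000, -0.10133333)
applied force F = (0.3000, -3.9000, -3.8000)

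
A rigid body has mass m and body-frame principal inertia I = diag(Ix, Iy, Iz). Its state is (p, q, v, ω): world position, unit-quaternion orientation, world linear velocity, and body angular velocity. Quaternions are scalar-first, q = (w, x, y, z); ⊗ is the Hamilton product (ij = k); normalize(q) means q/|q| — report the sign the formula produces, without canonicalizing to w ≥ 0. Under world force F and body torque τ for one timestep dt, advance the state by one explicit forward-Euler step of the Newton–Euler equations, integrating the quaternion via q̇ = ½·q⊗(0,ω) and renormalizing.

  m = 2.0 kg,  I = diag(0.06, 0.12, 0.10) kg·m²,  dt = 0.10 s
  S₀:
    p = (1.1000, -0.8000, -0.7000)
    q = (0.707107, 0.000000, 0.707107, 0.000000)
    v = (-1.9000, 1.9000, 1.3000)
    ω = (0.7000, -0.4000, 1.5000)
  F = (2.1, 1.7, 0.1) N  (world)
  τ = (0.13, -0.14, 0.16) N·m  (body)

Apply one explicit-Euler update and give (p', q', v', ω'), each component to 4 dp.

α = I⁻¹(τ − ω×Iω) = (1.9667, -0.8167, 1.7680)
ω' = ω + α·dt = (0.8967, -0.4817, 1.6768)
Hamilton product q⊗(0,ω) = (0.2828428, 1.5556354, -0.2828428, 0.5656856)
q' = normalize(q + ½dt·q⊗(0,ω)) = (0.7186, 0.0775, 0.6905, 0.0282)
linear accel F/m = (1.0500, 0.8500, 0.0500)
new position p' = (0.9100, -0.6100, -0.5700)
new velocity v' = (-1.7950, 1.9850, 1.3050)

p' = (0.9100, -0.6100, -0.5700)
q' = (0.7186, 0.0775, 0.6905, 0.0282)
v' = (-1.7950, 1.9850, 1.3050)
ω' = (0.8967, -0.4817, 1.6768)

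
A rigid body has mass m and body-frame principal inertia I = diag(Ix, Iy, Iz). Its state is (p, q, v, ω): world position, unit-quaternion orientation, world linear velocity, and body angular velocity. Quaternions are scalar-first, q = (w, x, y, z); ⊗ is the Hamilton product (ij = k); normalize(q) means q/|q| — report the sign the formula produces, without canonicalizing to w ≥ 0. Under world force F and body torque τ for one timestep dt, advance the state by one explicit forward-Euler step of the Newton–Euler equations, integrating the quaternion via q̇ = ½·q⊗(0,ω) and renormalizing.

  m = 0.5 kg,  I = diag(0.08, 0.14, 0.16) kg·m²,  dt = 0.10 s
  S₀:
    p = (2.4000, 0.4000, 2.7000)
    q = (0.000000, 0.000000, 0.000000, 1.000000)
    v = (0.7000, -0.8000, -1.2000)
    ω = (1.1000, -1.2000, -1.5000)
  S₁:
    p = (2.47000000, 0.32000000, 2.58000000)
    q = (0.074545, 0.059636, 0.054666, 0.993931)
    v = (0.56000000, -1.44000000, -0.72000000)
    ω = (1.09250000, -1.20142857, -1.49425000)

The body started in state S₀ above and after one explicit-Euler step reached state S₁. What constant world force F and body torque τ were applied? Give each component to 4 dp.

F = (-0.7000, -3.2000, 2.4000)
τ = (0.0300, 0.1300, -0.0700)

v₁ − v₀ = (-0.14000000, -0.64000000, 0.48000000)
F = m·Δv/dt = (-0.7000, -3.2000, 2.4000)
ω₁ − ω₀ = (-0.00750000, -0.00142857, 0.00575000)
applied torque τ = (0.0300, 0.1300, -0.0700)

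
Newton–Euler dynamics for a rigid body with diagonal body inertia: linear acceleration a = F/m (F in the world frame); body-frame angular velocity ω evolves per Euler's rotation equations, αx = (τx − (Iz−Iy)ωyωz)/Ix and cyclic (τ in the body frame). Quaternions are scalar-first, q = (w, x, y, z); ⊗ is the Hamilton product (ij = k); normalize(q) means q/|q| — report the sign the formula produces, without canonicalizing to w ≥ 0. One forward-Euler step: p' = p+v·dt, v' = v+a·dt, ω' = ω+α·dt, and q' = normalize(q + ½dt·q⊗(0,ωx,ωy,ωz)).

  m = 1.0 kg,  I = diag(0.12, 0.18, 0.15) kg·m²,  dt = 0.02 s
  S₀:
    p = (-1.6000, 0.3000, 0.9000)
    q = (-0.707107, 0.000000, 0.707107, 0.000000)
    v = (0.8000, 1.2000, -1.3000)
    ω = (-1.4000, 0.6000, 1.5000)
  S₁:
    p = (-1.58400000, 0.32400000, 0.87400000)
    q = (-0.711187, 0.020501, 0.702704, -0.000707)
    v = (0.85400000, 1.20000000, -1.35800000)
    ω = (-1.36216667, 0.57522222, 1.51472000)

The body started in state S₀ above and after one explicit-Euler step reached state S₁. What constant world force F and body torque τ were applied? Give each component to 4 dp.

Δv = v₁−v₀ = (0.05400000, 0.00000000, -0.05800000)
applied force F = (2.7000, 0.0000, -2.9000)
rate change Δω = (0.03783333, -0.02477778, 0.01472000)
precession coupling = (-0.0270, 0.0630, -0.0504)
τ = I·(Δω/dt) + ω₀×(Iω₀) = (0.2000, -0.1600, 0.0600)

F = (2.7000, 0.0000, -2.9000)
τ = (0.2000, -0.1600, 0.0600)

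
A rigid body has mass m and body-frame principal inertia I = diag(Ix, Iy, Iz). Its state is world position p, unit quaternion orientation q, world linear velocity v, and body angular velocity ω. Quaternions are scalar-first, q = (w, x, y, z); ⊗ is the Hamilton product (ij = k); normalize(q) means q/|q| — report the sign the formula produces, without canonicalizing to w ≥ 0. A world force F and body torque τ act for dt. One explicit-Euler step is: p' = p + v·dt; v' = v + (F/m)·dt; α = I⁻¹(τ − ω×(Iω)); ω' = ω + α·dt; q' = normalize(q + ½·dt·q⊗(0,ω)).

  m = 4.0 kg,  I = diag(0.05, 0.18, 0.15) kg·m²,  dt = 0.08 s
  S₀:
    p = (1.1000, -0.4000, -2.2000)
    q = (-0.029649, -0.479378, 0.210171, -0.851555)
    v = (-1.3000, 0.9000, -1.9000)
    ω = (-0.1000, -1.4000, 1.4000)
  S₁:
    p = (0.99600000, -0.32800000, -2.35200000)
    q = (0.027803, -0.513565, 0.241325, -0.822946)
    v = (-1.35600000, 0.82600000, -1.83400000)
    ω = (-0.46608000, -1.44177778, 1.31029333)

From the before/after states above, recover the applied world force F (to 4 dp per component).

F = (-2.8000, -3.7000, 3.3000)

Δv = v₁−v₀ = (-0.05600000, -0.07400000, 0.06600000)
F = m·Δv/dt = (-2.8000, -3.7000, 3.3000)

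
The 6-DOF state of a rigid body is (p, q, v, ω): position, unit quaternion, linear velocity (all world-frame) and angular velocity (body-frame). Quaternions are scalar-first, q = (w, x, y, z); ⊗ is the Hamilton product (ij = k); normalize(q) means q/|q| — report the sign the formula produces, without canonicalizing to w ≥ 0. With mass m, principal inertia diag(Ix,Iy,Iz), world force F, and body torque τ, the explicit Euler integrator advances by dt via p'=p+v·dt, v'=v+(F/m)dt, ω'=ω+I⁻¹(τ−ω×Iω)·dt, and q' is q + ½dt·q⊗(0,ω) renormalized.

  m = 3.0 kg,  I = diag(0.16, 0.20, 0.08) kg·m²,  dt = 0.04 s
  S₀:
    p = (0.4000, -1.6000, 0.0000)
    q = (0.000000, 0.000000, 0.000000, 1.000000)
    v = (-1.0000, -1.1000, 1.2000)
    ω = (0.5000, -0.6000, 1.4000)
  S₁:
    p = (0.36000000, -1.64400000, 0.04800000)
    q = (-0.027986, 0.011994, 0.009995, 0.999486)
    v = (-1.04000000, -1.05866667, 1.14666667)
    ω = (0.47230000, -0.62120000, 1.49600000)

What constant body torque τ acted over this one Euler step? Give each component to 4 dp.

Δω = ω₁−ω₀ = (-0.02770000, -0.02120000, 0.09600000)
I·α + gyro = (-0.0100, -0.0500, 0.1800)

τ = (-0.0100, -0.0500, 0.1800)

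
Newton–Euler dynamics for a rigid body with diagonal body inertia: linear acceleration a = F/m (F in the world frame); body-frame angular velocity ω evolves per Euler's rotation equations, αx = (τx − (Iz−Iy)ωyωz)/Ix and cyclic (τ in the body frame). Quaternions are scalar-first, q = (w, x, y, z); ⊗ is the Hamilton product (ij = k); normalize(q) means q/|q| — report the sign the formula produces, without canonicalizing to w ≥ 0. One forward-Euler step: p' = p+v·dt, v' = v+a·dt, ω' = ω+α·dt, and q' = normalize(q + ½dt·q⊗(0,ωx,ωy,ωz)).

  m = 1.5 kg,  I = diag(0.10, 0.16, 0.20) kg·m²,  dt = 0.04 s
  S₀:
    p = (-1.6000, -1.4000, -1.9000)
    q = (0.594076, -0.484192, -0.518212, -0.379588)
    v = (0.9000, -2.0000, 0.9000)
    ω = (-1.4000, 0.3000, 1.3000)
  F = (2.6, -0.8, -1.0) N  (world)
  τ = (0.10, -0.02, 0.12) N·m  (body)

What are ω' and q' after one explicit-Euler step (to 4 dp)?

ω' = (-1.3662, 0.2495, 1.3290)
q' = (0.5931, -0.5116, -0.4911, -0.3813)

precession coupling ω×(Iω) = (0.0156, 0.1820, -0.0252)
α = I⁻¹(τ − ω×Iω) = (0.8440, -1.2625, 0.7260)
new body rate ω' = (-1.3662, 0.2495, 1.3290)
q⊗(0,ω) = (-0.0289408, -1.3915056, 1.3390956, -0.0984556)
updated quaternion q' = (0.5931, -0.5116, -0.4911, -0.3813)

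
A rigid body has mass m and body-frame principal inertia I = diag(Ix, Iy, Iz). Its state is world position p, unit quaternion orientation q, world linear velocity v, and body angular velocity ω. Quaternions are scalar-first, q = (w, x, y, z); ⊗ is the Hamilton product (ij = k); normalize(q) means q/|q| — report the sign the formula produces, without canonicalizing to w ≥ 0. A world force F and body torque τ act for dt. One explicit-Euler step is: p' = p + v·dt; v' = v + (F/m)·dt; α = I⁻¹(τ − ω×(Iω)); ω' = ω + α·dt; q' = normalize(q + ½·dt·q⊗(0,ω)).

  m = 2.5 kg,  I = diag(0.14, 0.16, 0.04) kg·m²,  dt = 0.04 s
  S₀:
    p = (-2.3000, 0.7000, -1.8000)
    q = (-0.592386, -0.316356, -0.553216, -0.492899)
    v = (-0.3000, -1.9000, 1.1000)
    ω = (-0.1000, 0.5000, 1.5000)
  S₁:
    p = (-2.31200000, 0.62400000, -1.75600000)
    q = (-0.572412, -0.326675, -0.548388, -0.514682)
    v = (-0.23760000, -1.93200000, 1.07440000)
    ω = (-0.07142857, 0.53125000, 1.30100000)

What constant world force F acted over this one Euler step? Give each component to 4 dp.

Δv = v₁−v₀ = (0.06240000, -0.03200000, -0.02560000)
m·(v₁−v₀)/dt = (3.9000, -2.0000, -1.6000)

F = (3.9000, -2.0000, -1.6000)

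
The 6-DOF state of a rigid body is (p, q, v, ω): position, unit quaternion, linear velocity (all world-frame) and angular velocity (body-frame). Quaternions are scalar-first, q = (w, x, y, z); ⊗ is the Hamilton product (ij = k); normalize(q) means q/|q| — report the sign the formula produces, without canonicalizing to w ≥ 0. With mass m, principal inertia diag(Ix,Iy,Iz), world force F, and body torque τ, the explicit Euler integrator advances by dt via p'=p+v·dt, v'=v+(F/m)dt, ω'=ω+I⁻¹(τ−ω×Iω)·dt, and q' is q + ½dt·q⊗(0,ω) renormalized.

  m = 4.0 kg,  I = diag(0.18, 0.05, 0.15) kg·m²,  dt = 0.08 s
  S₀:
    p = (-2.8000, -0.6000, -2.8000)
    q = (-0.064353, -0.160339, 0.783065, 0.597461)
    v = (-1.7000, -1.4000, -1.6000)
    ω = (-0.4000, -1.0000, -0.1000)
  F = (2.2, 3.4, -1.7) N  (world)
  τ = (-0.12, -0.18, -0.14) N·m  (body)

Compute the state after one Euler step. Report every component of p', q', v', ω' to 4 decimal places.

p' = (-2.9360, -0.7120, -2.9280)
q' = (-0.0332, -0.1384, 0.7747, 0.6161)
v' = (-1.6560, -1.3320, -1.6340)
ω' = (-0.4578, -1.2899, -0.1469)

p + v·dt = (-2.9360, -0.7120, -2.9280)
new velocity v' = (-1.6560, -1.3320, -1.6340)
α = I⁻¹(τ − ω×Iω) = (-0.7222, -3.6240, -0.5867)
ω + α·dt = (-0.4578, -1.2899, -0.1469)
q⊗(0,ω) = (0.7786755, 0.5448957, -0.1906653, 0.4800003)
updated quaternion q' = (-0.0332, -0.1384, 0.7747, 0.6161)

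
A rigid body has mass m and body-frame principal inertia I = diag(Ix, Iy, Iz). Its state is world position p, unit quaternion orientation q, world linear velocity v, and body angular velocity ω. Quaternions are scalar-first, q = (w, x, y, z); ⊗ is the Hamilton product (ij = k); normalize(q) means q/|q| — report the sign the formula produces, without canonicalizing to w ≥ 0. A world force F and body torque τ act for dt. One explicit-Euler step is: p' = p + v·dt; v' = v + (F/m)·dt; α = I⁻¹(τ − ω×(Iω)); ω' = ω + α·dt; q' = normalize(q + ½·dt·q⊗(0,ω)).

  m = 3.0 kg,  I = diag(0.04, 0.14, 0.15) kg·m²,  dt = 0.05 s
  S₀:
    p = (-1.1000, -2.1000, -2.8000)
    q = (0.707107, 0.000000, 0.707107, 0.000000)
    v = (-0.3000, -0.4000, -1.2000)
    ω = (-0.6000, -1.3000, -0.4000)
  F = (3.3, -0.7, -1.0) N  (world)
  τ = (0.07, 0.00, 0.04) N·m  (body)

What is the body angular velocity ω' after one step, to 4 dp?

angular accel α = (1.6200, 0.1886, -0.2533)
new body rate ω' = (-0.5190, -1.2906, -0.4127)

ω' = (-0.5190, -1.2906, -0.4127)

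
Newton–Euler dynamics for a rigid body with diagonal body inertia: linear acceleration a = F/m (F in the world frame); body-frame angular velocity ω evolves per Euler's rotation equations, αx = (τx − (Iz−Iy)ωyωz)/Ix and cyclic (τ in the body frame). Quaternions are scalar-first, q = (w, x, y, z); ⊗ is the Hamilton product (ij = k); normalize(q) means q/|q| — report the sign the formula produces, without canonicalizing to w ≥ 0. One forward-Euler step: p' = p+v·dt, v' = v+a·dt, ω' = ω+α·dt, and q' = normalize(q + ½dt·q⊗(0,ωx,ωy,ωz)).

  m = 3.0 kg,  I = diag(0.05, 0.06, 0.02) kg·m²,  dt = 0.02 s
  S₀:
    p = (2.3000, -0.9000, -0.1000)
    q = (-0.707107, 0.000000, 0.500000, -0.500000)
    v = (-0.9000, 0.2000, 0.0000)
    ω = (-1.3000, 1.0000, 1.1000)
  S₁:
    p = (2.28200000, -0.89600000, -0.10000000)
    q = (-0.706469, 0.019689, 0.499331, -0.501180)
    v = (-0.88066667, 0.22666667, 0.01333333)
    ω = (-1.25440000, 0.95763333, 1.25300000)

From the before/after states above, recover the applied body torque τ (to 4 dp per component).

Δω = ω₁−ω₀ = (0.04560000, -0.04236667, 0.15300000)
I·α + gyro = (0.0700, -0.1700, 0.1400)

τ = (0.0700, -0.1700, 0.1400)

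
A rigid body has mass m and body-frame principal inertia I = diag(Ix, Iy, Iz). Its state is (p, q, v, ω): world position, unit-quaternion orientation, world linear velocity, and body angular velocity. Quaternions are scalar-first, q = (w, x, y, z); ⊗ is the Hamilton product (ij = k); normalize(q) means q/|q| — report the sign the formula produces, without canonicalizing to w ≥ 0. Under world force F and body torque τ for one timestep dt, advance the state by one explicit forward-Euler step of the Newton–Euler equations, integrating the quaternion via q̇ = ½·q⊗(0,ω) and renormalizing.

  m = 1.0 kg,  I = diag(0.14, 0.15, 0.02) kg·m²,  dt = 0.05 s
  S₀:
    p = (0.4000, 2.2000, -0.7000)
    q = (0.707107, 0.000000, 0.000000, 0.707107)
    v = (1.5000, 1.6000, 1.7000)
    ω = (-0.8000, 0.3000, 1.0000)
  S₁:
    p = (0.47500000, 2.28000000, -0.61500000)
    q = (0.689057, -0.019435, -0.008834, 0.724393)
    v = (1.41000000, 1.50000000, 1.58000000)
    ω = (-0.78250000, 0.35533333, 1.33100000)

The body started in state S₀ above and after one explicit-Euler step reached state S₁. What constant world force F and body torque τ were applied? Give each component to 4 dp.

F = (-1.8000, -2.0000, -2.4000)
τ = (0.0100, 0.0700, 0.1300)

velocity change Δv = (-0.09000000, -0.10000000, -0.12000000)
m·(v₁−v₀)/dt = (-1.8000, -2.0000, -2.4000)
Δω = ω₁−ω₀ = (0.01750000, 0.05533333, 0.33100000)
ω₀×(Iω₀) = (-0.0390, -0.0960, -0.0024)
τ = I·(Δω/dt) + ω₀×(Iω₀) = (0.0100, 0.0700, 0.1300)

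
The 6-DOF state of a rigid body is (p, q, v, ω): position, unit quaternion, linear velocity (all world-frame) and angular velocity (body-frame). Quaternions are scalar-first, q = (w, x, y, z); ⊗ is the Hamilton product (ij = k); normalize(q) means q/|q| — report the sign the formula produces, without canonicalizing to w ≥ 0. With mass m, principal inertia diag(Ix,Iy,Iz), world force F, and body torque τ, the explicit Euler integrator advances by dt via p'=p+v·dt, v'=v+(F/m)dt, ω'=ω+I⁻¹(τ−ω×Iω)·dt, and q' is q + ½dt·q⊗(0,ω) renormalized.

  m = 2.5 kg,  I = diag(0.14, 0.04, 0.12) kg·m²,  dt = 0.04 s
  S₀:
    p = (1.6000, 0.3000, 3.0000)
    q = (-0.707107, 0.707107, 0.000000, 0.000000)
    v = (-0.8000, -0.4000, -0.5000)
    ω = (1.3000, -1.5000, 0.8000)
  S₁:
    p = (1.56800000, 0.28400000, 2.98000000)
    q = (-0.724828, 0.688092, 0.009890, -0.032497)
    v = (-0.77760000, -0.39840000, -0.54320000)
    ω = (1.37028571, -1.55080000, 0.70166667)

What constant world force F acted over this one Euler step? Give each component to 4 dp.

F = (1.4000, 0.1000, -2.7000)

Δv = v₁−v₀ = (0.02240000, 0.00160000, -0.04320000)
applied force F = (1.4000, 0.1000, -2.7000)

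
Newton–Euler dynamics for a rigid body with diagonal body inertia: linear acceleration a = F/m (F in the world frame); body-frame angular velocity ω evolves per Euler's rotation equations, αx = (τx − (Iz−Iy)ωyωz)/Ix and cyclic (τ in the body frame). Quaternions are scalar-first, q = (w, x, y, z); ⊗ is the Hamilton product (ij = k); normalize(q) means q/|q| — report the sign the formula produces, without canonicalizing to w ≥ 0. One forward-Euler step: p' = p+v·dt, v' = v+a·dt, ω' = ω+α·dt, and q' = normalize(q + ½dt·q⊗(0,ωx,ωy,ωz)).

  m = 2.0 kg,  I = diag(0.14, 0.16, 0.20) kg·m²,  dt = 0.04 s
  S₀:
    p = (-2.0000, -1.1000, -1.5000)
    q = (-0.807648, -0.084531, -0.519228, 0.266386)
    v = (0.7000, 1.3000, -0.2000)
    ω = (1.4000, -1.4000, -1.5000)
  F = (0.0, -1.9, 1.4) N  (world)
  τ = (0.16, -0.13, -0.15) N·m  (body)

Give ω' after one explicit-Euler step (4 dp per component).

gyro term ω×Iω = (0.0840, 0.1260, -0.0392)
angular accel α = (0.5429, -1.6000, -0.5540)
ω + α·dt = (1.4217, -1.4640, -1.5222)

ω' = (1.4217, -1.4640, -1.5222)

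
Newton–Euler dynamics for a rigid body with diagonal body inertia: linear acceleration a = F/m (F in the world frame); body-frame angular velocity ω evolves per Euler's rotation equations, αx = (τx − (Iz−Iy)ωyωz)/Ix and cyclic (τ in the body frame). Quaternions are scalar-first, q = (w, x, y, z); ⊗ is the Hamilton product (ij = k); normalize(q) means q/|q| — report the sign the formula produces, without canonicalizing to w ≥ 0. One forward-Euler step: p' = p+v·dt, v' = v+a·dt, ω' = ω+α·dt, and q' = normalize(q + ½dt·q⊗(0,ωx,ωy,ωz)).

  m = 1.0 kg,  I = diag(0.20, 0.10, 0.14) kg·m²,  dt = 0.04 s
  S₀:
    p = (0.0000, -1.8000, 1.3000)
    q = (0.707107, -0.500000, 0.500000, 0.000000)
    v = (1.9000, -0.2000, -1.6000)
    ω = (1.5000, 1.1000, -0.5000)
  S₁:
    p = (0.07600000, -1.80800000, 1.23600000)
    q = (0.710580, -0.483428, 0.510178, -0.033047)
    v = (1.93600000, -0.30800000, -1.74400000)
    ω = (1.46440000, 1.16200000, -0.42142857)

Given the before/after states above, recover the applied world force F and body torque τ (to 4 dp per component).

F = (0.9000, -2.7000, -3.6000)
τ = (-0.2000, 0.1100, 0.1100)

ω₁ − ω₀ = (-0.03560000, 0.06200000, 0.07857143)
gyro term ω₀×Iω₀ = (-0.0220, -0.0450, -0.1650)
τ = I·(Δω/dt) + ω₀×(Iω₀) = (-0.2000, 0.1100, 0.1100)
v₁ − v₀ = (0.03600000, -0.10800000, -0.14400000)
F = m·Δv/dt = (0.9000, -2.7000, -3.6000)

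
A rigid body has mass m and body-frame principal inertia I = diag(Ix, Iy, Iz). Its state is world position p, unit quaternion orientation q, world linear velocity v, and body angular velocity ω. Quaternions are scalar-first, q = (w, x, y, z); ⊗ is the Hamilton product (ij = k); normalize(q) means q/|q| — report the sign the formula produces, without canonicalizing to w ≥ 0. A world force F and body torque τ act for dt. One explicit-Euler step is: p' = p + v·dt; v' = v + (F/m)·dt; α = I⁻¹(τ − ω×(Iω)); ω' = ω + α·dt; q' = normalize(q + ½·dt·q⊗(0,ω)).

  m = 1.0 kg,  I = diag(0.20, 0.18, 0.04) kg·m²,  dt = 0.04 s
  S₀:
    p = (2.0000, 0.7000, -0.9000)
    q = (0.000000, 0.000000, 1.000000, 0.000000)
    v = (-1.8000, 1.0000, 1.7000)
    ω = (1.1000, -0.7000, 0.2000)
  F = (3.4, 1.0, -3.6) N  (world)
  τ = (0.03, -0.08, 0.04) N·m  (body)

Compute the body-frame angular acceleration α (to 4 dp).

α = (0.0520, -0.6400, 0.6150)

gyro term ω×Iω = (0.0196, 0.0352, 0.0154)
(τ − ω×Iω)/I = (0.0520, -0.6400, 0.6150)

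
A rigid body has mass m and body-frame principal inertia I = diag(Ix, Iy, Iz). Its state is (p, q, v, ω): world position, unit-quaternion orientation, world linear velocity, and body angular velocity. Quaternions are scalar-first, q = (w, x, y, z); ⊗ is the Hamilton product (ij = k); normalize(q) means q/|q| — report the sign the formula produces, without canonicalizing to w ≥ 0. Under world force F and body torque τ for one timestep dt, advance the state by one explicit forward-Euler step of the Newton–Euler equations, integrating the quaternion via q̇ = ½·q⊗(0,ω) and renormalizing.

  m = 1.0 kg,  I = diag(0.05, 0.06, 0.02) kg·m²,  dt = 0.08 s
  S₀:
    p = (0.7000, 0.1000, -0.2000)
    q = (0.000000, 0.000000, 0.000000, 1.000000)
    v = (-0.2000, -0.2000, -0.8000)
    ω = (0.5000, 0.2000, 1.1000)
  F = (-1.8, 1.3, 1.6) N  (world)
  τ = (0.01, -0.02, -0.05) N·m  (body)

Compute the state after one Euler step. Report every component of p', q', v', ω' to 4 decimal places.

precession coupling ω×(Iω) = (-0.0088, 0.0165, 0.0010)
α = I⁻¹(τ − ω×Iω) = (0.3760, -0.6083, -2.5500)
ω + α·dt = (0.5301, 0.1513, 0.8960)
q⊗(0,ω) = (-1.1000000, -0.2000000, 0.5000000, 0.0000000)
updated quaternion q' = (-0.0439, -0.0080, 0.0200, 0.9988)
a = (-1.8000, 1.3000, 1.6000)
new position p' = (0.6840, 0.0840, -0.2640)
v' = v + a·dt = (-0.3440, -0.0960, -0.6720)

p' = (0.6840, 0.0840, -0.2640)
q' = (-0.0439, -0.0080, 0.0200, 0.9988)
v' = (-0.3440, -0.0960, -0.6720)
ω' = (0.5301, 0.1513, 0.8960)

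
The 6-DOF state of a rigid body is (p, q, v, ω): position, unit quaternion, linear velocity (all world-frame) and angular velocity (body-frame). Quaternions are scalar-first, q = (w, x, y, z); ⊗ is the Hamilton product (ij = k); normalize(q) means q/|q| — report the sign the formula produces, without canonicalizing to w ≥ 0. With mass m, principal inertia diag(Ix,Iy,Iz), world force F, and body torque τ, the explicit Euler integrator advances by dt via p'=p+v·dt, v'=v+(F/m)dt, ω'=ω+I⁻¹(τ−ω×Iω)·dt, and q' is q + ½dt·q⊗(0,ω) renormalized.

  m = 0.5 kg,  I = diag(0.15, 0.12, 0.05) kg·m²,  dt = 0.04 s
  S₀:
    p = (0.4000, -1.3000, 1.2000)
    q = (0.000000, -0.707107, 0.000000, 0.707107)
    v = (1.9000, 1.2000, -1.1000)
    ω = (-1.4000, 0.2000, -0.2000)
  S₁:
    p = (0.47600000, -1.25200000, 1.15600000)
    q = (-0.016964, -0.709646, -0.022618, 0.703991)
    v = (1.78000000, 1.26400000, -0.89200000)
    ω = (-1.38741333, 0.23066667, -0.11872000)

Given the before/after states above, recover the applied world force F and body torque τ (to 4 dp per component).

rate change Δω = (0.01258667, 0.03066667, 0.08128000)
gyro term ω₀×Iω₀ = (0.0028, 0.0280, 0.0084)
applied torque τ = (0.0500, 0.1200, 0.1100)
v₁ − v₀ = (-0.12000000, 0.06400000, 0.20800000)
m·(v₁−v₀)/dt = (-1.5000, 0.8000, 2.6000)

F = (-1.5000, 0.8000, 2.6000)
τ = (0.0500, 0.1200, 0.1100)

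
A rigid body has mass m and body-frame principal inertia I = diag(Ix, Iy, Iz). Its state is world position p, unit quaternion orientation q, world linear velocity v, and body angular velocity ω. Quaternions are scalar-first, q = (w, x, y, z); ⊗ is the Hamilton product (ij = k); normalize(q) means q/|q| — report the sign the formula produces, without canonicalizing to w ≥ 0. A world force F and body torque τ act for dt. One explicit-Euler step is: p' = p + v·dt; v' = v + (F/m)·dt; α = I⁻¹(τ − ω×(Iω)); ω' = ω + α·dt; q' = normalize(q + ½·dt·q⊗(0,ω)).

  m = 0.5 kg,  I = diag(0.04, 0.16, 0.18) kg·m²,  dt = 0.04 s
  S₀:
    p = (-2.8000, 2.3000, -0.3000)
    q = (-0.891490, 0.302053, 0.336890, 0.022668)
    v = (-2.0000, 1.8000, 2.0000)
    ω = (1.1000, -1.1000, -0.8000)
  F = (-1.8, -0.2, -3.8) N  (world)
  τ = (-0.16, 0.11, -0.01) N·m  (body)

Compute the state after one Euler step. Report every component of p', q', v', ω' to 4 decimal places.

p' = (-2.8800, 2.3720, -0.2200)
q' = (-0.8898, 0.2774, 0.3616, 0.0229)
v' = (-2.1440, 1.7840, 1.6960)
ω' = (0.9224, -1.1033, -0.7700)

a = F/m = (-3.6000, -0.4000, -7.6000)
new position p' = (-2.8800, 2.3720, -0.2200)
v + (F/m)dt = (-2.1440, 1.7840, 1.6960)
precession coupling ω×(Iω) = (0.0176, 0.1232, -0.1452)
angular accel α = (-4.4400, -0.0825, 0.7511)
ω' = ω + α·dt = (0.9224, -1.1033, -0.7700)
Hamilton product q⊗(0,ω) = (0.0564551, -1.2252162, 1.2472162, 0.0103547)
q' = normalize(q + ½dt·q⊗(0,ω)) = (-0.8898, 0.2774, 0.3616, 0.0229)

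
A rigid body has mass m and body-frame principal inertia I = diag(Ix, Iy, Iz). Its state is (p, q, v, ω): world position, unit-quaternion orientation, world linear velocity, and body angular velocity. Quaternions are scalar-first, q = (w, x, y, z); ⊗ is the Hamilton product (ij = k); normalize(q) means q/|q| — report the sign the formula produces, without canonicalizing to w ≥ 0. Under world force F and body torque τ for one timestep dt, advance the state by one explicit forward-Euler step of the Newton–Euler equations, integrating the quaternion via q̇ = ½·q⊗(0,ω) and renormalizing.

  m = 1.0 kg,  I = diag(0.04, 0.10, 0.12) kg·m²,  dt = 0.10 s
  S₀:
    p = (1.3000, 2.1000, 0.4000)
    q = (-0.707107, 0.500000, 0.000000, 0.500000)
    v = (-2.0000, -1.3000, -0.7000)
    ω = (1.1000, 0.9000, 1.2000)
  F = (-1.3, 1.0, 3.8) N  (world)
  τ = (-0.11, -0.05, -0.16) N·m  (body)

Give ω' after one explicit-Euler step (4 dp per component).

ω×(Iω) gyroscopic = (0.0216, -0.1056, 0.0594)
(τ − ω×Iω)/I = (-3.2900, 0.5560, -1.8283)
ω' = ω + α·dt = (0.7710, 0.9556, 1.0172)

ω' = (0.7710, 0.9556, 1.0172)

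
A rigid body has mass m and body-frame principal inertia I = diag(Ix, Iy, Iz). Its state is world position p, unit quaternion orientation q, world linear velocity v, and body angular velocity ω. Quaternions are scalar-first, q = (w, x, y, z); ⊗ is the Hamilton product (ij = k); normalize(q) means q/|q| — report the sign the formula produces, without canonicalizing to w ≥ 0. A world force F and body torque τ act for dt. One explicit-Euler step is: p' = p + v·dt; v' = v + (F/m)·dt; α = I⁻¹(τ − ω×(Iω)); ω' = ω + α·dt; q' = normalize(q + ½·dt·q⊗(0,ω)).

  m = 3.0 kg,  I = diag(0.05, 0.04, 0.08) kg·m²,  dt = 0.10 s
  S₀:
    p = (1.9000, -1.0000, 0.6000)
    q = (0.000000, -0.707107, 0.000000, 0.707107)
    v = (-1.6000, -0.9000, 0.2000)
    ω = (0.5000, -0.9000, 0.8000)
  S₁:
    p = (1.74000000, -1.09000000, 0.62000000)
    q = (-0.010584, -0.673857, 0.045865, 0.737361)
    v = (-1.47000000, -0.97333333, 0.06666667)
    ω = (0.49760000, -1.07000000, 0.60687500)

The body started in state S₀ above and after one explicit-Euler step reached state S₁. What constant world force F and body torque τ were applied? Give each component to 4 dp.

F = (3.9000, -2.2000, -4.0000)
τ = (-0.0300, -0.0800, -0.1500)

velocity change Δv = (0.13000000, -0.07333333, -0.13333333)
applied force F = (3.9000, -2.2000, -4.0000)
rate change Δω = (-0.00240000, -0.17000000, -0.19312500)
I·α + gyro = (-0.0300, -0.0800, -0.1500)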